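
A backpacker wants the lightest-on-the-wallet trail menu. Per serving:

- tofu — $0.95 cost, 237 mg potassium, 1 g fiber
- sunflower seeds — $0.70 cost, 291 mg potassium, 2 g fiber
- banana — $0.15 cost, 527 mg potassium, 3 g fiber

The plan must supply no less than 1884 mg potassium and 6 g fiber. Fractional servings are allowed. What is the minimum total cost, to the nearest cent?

Minimising a linear cost over {potassium ≥ 1884, fiber ≥ 6, servings ≥ 0} — the optimum is at a vertex, using one or two foods.
tofu only: max(1884/237, 6/1) = 7.949 servings → $7.55.
sunflower seeds only: max(1884/291, 6/2) = 6.474 servings → $4.53.
banana only: max(1884/527, 6/3) = 3.575 servings → $0.54.
tofu + sunflower seeds: intersection lies outside the first quadrant.
tofu + banana with both targets exact would need a negative amount; discard.
sunflower seeds + banana with both targets exact would need a negative amount; discard.
So the least-cost plan costs $0.54.

$0.54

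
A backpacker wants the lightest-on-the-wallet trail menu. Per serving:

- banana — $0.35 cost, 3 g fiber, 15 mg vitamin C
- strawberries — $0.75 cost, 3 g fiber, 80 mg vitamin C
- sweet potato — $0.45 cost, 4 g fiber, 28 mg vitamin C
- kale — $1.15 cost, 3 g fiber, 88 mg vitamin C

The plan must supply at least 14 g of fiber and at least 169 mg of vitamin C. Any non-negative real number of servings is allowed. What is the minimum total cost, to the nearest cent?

$2.07

banana only: max(14/3, 169/15) = 11.27 servings → $3.94.
strawberries only: max(14/3, 169/80) = 4.667 servings → $3.50.
sweet potato only: max(14/4, 169/28) = 6.036 servings → $2.72.
kale only: max(14/3, 169/88) = 4.667 servings → $5.37.
banana + strawberries with both tight: 3.144 servings and 1.523 servings → $2.24.
banana + sweet potato: intersection lies outside the first quadrant.
banana + kale with both tight: 3.311 servings and 1.356 servings → $2.72.
strawberries + sweet potato with both tight: 1.203 servings and 2.597 servings → $2.07.
strawberries + kale: intersection lies outside the first quadrant.
sweet potato + kale with both tight: 2.705 servings and 1.06 servings → $2.44.
So the least-cost plan costs $2.07.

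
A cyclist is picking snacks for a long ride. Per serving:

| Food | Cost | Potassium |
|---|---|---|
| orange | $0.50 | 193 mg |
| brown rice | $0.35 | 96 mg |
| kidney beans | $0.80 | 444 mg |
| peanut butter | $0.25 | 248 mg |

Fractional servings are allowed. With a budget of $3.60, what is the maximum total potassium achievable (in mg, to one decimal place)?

Potassium per dollar: peanut butter 992, kidney beans 555, orange 386, brown rice 274.3.
With no serving limits, spend the whole cost allowance on peanut butter: $3.60 / $0.25 × 248 mg = 3571.2 mg.

3571.2 mg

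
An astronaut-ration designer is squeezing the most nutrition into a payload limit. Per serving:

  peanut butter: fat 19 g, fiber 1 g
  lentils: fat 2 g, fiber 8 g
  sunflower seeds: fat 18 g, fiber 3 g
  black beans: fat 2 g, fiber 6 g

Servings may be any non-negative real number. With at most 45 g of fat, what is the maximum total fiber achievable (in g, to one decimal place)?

180.0 g

Fiber per g fat: lentils 4, black beans 3, sunflower seeds 0.1667, peanut butter 0.05263.
With no serving limits, spend the whole fat allowance on lentils: 45 g / 2 g × 8 g = 180.0 g.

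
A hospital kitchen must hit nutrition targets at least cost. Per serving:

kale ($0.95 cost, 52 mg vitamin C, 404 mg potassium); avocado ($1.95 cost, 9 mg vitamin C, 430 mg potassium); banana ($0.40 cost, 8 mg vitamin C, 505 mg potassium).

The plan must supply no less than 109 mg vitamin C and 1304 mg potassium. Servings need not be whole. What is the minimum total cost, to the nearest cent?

Compare the cost at each extreme point of the feasible region.
kale only: max(109/52, 1304/404) = 3.228 servings → $3.07.
avocado only: max(109/9, 1304/430) = 12.11 servings → $23.62.
banana only: max(109/8, 1304/505) = 13.62 servings → $5.45.
kale + avocado with both tight: 1.876 servings and 1.27 servings → $4.26.
kale + banana with both tight: 1.937 servings and 1.032 servings → $2.25.
avocado + banana: intersection lies outside the first quadrant.
Cheapest feasible corner: $2.25.

$2.25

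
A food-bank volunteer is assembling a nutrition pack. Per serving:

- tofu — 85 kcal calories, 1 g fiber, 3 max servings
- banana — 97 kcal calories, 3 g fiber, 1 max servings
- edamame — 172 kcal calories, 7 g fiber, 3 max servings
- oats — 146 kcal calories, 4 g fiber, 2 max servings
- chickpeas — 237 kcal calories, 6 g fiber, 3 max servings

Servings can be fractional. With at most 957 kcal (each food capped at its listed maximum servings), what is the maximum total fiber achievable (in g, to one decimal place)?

Fiber per kcal: edamame 0.0407, banana 0.03093, oats 0.0274, chickpeas 0.02532, tofu 0.01176.
Take 3 servings of edamame: uses 516 kcal, +21.0 g fiber (running total 21.0 g).
Take 1 serving of banana: uses 97 kcal, +3.0 g fiber (running total 24.0 g).
Take 2 servings of oats: uses 292 kcal, +8.0 g fiber (running total 32.0 g).
Take 0.2194 servings of chickpeas: uses 52 kcal, +1.3 g fiber (running total 33.3 g).
Filling greedily by fiber-per-kcal is optimal for one linear limit, giving 33.3 g.

33.3 g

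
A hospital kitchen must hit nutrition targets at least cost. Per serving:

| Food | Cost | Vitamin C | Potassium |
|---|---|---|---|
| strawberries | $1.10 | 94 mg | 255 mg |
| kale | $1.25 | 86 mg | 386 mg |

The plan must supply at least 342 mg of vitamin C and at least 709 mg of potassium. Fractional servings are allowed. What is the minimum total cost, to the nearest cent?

This is a tiny linear program; its minimum lies at a vertex of the feasible set. List the vertices and price them.
strawberries only: max(342/94, 709/255) = 3.638 servings → $4.00.
kale only: max(342/86, 709/386) = 3.977 servings → $4.97.
strawberries + kale with both targets exact would need a negative amount; discard.
Cheapest feasible corner: $4.00.

$4.00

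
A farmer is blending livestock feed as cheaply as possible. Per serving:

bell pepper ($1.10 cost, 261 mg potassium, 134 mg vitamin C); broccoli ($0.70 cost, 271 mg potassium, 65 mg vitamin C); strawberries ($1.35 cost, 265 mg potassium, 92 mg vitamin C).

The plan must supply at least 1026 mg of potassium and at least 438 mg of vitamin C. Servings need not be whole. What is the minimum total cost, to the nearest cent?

An LP optimum is at a vertex; with two nutrient constraints at most two foods are used. Check each candidate.
bell pepper only: max(1026/261, 438/134) = 3.931 servings → $4.32.
broccoli only: max(1026/271, 438/65) = 6.738 servings → $4.72.
strawberries only: max(1026/265, 438/92) = 4.761 servings → $6.43.
bell pepper + broccoli with both tight: 2.688 servings and 1.197 servings → $3.79.
bell pepper + strawberries with both tight: 1.885 servings and 2.015 servings → $4.79.
broccoli + strawberries: the both-tight solution has a negative serving — not a feasible corner.
So the least-cost plan costs $3.79.

$3.79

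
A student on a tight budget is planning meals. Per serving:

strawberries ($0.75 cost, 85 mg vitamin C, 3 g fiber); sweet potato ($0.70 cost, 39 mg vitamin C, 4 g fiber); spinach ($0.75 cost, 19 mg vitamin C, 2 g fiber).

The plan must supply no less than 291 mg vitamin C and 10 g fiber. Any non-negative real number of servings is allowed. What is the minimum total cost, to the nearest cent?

$2.57

With two linear requirements the optimum uses one or two foods; enumerate the corners.
strawberries only: max(291/85, 10/3) = 3.424 servings → $2.57.
sweet potato only: max(291/39, 10/4) = 7.462 servings → $5.22.
spinach only: max(291/19, 10/2) = 15.32 servings → $11.49.
strawberries + sweet potato: intersection lies outside the first quadrant.
strawberries + spinach with both targets exact would need a negative amount; discard.
sweet potato + spinach: intersection lies outside the first quadrant.
Cheapest feasible corner: $2.57.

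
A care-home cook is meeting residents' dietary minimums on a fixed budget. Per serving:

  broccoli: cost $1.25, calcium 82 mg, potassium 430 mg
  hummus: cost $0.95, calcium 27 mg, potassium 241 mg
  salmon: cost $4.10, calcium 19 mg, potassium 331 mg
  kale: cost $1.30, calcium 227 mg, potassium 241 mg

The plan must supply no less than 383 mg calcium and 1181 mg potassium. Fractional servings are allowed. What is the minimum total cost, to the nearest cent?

$3.96

broccoli only: max(383/82, 1181/430) = 4.671 servings → $5.84.
hummus only: max(383/27, 1181/241) = 14.19 servings → $13.48.
salmon only: max(383/19, 1181/331) = 20.16 servings → $82.65.
kale only: max(383/227, 1181/241) = 4.9 servings → $6.37.
broccoli + hummus: intersection lies outside the first quadrant.
broccoli + salmon: intersection lies outside the first quadrant.
broccoli + kale with both tight: 2.258 servings and 0.8715 servings → $3.96.
hummus + salmon with both targets exact would need a negative amount; discard.
hummus + kale with both tight: 3.647 servings and 1.253 servings → $5.09.
salmon + kale with both tight: 2.491 servings and 1.479 servings → $12.14.
The minimum over all feasible corners is $3.96.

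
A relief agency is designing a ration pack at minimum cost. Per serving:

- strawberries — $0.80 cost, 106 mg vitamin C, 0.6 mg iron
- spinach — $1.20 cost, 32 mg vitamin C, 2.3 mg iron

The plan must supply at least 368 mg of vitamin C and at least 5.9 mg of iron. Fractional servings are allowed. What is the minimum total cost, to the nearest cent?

An LP optimum is at a vertex; with two nutrient constraints at most two foods are used. Check each candidate.
strawberries only: max(368/106, 5.9/0.6) = 9.833 servings → $7.87.
spinach only: max(368/32, 5.9/2.3) = 11.5 servings → $13.80.
strawberries + spinach with both tight: 2.928 servings and 1.801 servings → $4.50.
Cheapest feasible corner: $4.50.

$4.50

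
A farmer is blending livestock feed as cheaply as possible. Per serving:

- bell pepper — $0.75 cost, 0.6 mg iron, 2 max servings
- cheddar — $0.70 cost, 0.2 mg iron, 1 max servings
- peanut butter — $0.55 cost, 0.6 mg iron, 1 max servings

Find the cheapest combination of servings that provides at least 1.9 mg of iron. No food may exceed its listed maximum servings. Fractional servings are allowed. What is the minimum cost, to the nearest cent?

$2.40

Cost per mg of iron: peanut butter $0.9167, bell pepper $1.2500, cheddar $3.5000.
Take 1 serving of peanut butter: +0.6 mg iron for $0.55 (total $0.55, still need 1.3 mg).
Take 2 servings of bell pepper: +1.2 mg iron for $1.50 (total $2.05, still need 0.1 mg).
Take 0.5 servings of cheddar: +0.1 mg iron for $0.35 (total $2.40, still need 0.0 mg).
Greedy by cheapest-per-mg is optimal for a single linear constraint, so the minimum cost is $2.40.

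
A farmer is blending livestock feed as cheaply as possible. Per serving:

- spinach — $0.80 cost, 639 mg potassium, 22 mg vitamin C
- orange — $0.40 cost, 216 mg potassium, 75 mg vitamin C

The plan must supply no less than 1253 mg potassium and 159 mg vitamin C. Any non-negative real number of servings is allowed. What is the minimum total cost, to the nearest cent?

$1.79

The cheapest plan sits at a corner of the feasible region — with two constraints it uses at most two foods.
spinach only: max(1253/639, 159/22) = 7.227 servings → $5.78.
orange only: max(1253/216, 159/75) = 5.801 servings → $2.32.
spinach + orange with both tight: 1.381 servings and 1.715 servings → $1.79.
So the least-cost plan costs $1.79.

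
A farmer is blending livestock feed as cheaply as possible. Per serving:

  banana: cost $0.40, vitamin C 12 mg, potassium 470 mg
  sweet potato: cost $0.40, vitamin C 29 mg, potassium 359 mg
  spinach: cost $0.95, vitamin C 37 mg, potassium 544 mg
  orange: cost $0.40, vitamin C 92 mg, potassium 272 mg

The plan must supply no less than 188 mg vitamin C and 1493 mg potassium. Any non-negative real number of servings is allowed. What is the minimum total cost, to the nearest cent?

$1.57

Compare the cost at each extreme point of the feasible region.
banana only: max(188/12, 1493/470) = 15.67 servings → $6.27.
sweet potato only: max(188/29, 1493/359) = 6.483 servings → $2.59.
spinach only: max(188/37, 1493/544) = 5.081 servings → $4.83.
orange only: max(188/92, 1493/272) = 5.489 servings → $2.20.
banana + sweet potato: the both-tight solution has a negative serving — not a feasible corner.
banana + spinach: intersection lies outside the first quadrant.
banana + orange with both tight: 2.157 servings and 1.762 servings → $1.57.
sweet potato + spinach: the both-tight solution has a negative serving — not a feasible corner.
sweet potato + orange with both tight: 3.43 servings and 0.9624 servings → $1.76.
spinach + orange with both tight: 2.156 servings and 1.176 servings → $2.52.
Cheapest feasible corner: $1.57.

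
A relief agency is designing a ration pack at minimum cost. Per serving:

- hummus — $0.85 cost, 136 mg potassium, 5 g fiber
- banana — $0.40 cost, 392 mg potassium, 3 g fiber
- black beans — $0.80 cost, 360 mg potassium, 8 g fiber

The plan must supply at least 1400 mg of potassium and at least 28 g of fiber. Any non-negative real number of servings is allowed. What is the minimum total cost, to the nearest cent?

With two linear requirements the optimum uses one or two foods; enumerate the corners.
hummus only: max(1400/136, 28/5) = 10.29 servings → $8.75.
banana only: max(1400/392, 28/3) = 9.333 servings → $3.73.
black beans only: max(1400/360, 28/8) = 3.889 servings → $3.11.
hummus + banana with both tight: 4.366 servings and 2.057 servings → $4.53.
hummus + black beans with both targets exact would need a negative amount; discard.
banana + black beans with both tight: 0.5447 servings and 3.296 servings → $2.85.
So the least-cost plan costs $2.85.

$2.85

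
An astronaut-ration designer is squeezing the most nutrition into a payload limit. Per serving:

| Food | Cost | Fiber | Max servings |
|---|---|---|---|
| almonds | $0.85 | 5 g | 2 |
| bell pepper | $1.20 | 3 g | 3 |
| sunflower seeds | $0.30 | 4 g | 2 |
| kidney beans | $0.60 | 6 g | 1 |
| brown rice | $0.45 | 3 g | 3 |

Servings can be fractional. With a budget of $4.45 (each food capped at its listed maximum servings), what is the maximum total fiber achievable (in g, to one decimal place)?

33.5 g

Fiber per dollar: sunflower seeds 13.33, kidney beans 10, brown rice 6.667, almonds 5.882, bell pepper 2.5.
Take 2 servings of sunflower seeds: spends $0.60, +8.0 g fiber (running total 8.0 g).
Take 1 serving of kidney beans: spends $0.60, +6.0 g fiber (running total 14.0 g).
Take 3 servings of brown rice: spends $1.35, +9.0 g fiber (running total 23.0 g).
Take 2 servings of almonds: spends $1.70, +10.0 g fiber (running total 33.0 g).
Take 0.1667 servings of bell pepper: spends $0.20, +0.5 g fiber (running total 33.5 g).
Filling greedily by fiber-per-dollar is optimal for one linear limit, giving 33.5 g.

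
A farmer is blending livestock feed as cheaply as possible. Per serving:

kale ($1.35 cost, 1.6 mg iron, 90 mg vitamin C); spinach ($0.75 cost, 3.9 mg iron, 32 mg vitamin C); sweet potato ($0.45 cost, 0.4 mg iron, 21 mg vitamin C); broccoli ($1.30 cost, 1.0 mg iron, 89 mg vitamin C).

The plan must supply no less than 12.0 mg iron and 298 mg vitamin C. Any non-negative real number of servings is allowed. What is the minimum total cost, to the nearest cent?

The cheapest plan sits at a corner of the feasible region — with two constraints it uses at most two foods.
kale only: max(12.0/1.6, 298/90) = 7.5 servings → $10.12.
spinach only: max(12.0/3.9, 298/32) = 9.312 servings → $6.98.
sweet potato only: max(12.0/0.4, 298/21) = 30 servings → $13.50.
broccoli only: max(12.0/1.0, 298/89) = 12 servings → $15.60.
kale + spinach with both tight: 2.596 servings and 2.012 servings → $5.01.
kale + sweet potato: the both-tight solution has a negative serving — not a feasible corner.
kale + broccoli: intersection lies outside the first quadrant.
spinach + sweet potato with both tight: 1.922 servings and 11.26 servings → $6.51.
spinach + broccoli with both tight: 2.444 servings and 2.47 servings → $5.04.
sweet potato + broccoli with both targets exact would need a negative amount; discard.
The minimum over all feasible corners is $5.01.

$5.01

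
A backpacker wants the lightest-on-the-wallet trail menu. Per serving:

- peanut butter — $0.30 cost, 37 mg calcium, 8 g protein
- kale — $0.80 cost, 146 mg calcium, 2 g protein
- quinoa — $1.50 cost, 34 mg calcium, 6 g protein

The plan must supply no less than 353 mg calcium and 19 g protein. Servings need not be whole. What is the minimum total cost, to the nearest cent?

$2.12

peanut butter only: max(353/37, 19/8) = 9.541 servings → $2.86.
kale only: max(353/146, 19/2) = 9.5 servings → $7.60.
quinoa only: max(353/34, 19/6) = 10.38 servings → $15.57.
peanut butter + kale with both tight: 1.89 servings and 1.939 servings → $2.12.
peanut butter + quinoa: intersection lies outside the first quadrant.
kale + quinoa with both tight: 1.822 servings and 2.559 servings → $5.30.
The minimum over all feasible corners is $2.12.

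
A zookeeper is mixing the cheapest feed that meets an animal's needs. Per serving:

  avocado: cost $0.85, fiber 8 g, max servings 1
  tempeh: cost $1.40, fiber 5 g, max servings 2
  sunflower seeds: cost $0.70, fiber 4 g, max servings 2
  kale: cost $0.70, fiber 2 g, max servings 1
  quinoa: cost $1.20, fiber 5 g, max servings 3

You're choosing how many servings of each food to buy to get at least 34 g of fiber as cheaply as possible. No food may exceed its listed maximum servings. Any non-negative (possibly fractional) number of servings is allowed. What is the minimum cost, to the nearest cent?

$6.69

Cost per g of fiber: avocado $0.1062, sunflower seeds $0.1750, quinoa $0.2400, tempeh $0.2800, kale $0.3500.
Take 1 serving of avocado: +8.0 g fiber for $0.85 (total $0.85, still need 26.0 g).
Take 2 servings of sunflower seeds: +8.0 g fiber for $1.40 (total $2.25, still need 18.0 g).
Take 3 servings of quinoa: +15.0 g fiber for $3.60 (total $5.85, still need 3.0 g).
Take 0.6 servings of tempeh: +3.0 g fiber for $0.84 (total $6.69, still need 0.0 g).
Filling from the cheapest source first is optimal under one linear minimum: $6.69.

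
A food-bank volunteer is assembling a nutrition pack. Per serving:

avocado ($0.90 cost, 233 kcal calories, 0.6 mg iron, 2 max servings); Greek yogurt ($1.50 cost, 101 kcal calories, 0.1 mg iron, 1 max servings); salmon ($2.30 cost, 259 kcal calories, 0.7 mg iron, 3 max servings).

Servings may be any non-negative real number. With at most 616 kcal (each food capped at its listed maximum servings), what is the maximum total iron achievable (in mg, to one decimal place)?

Iron per kcal: salmon 0.002703, avocado 0.002575, Greek yogurt 0.0009901.
Take 2.378 servings of salmon: uses 616 kcal, +1.7 mg iron (running total 1.7 mg).
Filling greedily by iron-per-kcal is optimal for one linear limit, giving 1.7 mg.

1.7 mg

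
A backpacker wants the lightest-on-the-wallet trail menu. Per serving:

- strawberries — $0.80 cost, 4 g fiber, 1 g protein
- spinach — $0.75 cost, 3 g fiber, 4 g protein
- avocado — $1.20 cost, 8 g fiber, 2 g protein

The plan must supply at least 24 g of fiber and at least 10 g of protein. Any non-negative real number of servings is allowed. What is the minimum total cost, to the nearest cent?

$3.97

Compare the cost at each extreme point of the feasible region.
strawberries only: max(24/4, 10/1) = 10 servings → $8.00.
spinach only: max(24/3, 10/4) = 8 servings → $6.00.
avocado only: max(24/8, 10/2) = 5 servings → $6.00.
strawberries + spinach with both tight: 5.077 servings and 1.231 servings → $4.98.
strawberries + avocado (both tight): parallel constraints — no distinct corner.
spinach + avocado with both tight: 1.231 servings and 2.538 servings → $3.97.
So the least-cost plan costs $3.97.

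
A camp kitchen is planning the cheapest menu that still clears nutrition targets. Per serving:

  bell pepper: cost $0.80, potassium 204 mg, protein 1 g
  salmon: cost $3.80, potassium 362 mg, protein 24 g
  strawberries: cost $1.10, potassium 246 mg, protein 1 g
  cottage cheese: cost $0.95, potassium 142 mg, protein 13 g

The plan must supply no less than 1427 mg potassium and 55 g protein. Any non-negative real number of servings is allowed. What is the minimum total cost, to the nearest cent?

At the optimum either one food covers both requirements or two foods hit both targets exactly; no other combination can be cheaper.
bell pepper only: max(1427/204, 55/1) = 55 servings → $44.00.
salmon only: max(1427/362, 55/24) = 3.942 servings → $14.98.
strawberries only: max(1427/246, 55/1) = 55 servings → $60.50.
cottage cheese only: max(1427/142, 55/13) = 10.05 servings → $9.55.
bell pepper + salmon with both tight: 3.162 servings and 2.16 servings → $10.74.
bell pepper + strawberries: the both-tight solution has a negative serving — not a feasible corner.
bell pepper + cottage cheese with both tight: 4.279 servings and 3.902 servings → $7.13.
salmon + strawberries with both tight: 2.184 servings and 2.587 servings → $11.14.
salmon + cottage cheese: the both-tight solution has a negative serving — not a feasible corner.
strawberries + cottage cheese with both tight: 3.515 servings and 3.96 servings → $7.63.
So the least-cost plan costs $7.13.

$7.13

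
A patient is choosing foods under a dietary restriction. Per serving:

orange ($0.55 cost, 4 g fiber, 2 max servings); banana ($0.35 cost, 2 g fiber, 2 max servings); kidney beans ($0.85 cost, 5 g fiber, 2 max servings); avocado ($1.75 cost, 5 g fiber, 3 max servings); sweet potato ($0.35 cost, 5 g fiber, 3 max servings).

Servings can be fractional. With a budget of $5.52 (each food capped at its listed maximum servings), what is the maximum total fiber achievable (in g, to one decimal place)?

Fiber per dollar: sweet potato 14.29, orange 7.273, kidney beans 5.882, banana 5.714, avocado 2.857.
Take 3 servings of sweet potato: spends $1.05, +15.0 g fiber (running total 15.0 g).
Take 2 servings of orange: spends $1.10, +8.0 g fiber (running total 23.0 g).
Take 2 servings of kidney beans: spends $1.70, +10.0 g fiber (running total 33.0 g).
Take 2 servings of banana: spends $0.70, +4.0 g fiber (running total 37.0 g).
Take 0.5543 servings of avocado: spends $0.97, +2.8 g fiber (running total 39.8 g).
Greedy by best ratio exhausts the cost allowance optimally: 39.8 g.

39.8 g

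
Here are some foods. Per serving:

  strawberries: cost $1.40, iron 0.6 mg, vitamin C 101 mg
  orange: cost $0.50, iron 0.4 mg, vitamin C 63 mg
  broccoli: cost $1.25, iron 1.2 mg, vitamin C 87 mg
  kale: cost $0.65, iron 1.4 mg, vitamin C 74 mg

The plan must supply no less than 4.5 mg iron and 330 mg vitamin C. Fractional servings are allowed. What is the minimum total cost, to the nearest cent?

strawberries only: max(4.5/0.6, 330/101) = 7.5 servings → $10.50.
orange only: max(4.5/0.4, 330/63) = 11.25 servings → $5.62.
broccoli only: max(4.5/1.2, 330/87) = 3.793 servings → $4.74.
kale only: max(4.5/1.4, 330/74) = 4.459 servings → $2.90.
strawberries + orange: the both-tight solution has a negative serving — not a feasible corner.
strawberries + broccoli with both tight: 0.06522 servings and 3.717 servings → $4.74.
strawberries + kale with both tight: 1.33 servings and 2.644 servings → $3.58.
orange + broccoli with both tight: 0.1103 servings and 3.713 servings → $4.70.
orange + kale with both tight: 2.201 servings and 2.585 servings → $2.78.
broccoli + kale: the both-tight solution has a negative serving — not a feasible corner.
So the least-cost plan costs $2.78.

$2.78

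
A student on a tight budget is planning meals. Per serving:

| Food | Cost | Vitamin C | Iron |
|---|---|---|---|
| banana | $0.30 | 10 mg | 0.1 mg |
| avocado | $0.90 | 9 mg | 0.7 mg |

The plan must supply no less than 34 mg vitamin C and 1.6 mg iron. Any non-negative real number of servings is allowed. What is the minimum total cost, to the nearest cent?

$2.32

Check every corner: each single food scaled to meet both minima, and each pair solved so both constraints bind.
banana only: max(34/10, 1.6/0.1) = 16 servings → $4.80.
avocado only: max(34/9, 1.6/0.7) = 3.778 servings → $3.40.
banana + avocado with both tight: 1.541 servings and 2.066 servings → $2.32.
So the least-cost plan costs $2.32.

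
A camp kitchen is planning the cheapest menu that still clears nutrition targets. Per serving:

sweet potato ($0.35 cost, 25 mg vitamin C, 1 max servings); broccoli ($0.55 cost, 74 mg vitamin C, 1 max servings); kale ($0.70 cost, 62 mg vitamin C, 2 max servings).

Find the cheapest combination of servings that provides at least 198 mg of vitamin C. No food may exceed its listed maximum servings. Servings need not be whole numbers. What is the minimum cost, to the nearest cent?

$1.95

Cost per mg of vitamin C: broccoli $0.0074, kale $0.0113, sweet potato $0.0140.
Take 1 serving of broccoli: +74.0 mg vitamin C for $0.55 (total $0.55, still need 124.0 mg).
Take 2 servings of kale: +124.0 mg vitamin C for $1.40 (total $1.95, still need 0.0 mg).
Greedy by cheapest-per-mg is optimal for a single linear constraint, so the minimum cost is $1.95.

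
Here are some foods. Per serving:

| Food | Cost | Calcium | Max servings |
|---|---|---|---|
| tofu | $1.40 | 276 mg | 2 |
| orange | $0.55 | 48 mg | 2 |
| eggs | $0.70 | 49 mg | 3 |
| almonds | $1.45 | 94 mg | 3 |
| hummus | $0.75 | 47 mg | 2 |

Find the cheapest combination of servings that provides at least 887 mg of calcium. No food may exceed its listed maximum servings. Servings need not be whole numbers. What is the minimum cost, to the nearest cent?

Cost per mg of calcium: tofu $0.0051, orange $0.0115, eggs $0.0143, almonds $0.0154, hummus $0.0160.
Take 2 servings of tofu: +552.0 mg calcium for $2.80 (total $2.80, still need 335.0 mg).
Take 2 servings of orange: +96.0 mg calcium for $1.10 (total $3.90, still need 239.0 mg).
Take 3 servings of eggs: +147.0 mg calcium for $2.10 (total $6.00, still need 92.0 mg).
Take 0.9787 servings of almonds: +92.0 mg calcium for $1.42 (total $7.42, still need 0.0 mg).
Filling from the cheapest source first is optimal under one linear minimum: $7.42.

$7.42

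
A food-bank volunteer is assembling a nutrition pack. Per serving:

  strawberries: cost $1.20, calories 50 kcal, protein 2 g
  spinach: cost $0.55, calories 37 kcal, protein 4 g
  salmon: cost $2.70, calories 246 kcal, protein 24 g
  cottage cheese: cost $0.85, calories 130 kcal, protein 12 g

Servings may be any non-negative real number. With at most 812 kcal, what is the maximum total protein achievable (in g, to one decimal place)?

Protein per kcal: spinach 0.1081, salmon 0.09756, cottage cheese 0.09231, strawberries 0.04.
With no serving limits, spend the whole calories allowance on spinach: 812 kcal / 37 kcal × 4 g = 87.8 g.

87.8 g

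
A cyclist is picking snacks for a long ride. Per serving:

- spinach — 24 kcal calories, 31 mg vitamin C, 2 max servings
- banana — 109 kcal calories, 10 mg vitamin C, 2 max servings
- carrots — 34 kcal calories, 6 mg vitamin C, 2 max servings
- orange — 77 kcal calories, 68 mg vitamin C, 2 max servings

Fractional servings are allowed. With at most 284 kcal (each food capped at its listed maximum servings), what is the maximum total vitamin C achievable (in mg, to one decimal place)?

Vitamin C per kcal: spinach 1.292, orange 0.8831, carrots 0.1765, banana 0.09174.
Take 2 servings of spinach: uses 48 kcal, +62.0 mg vitamin C (running total 62.0 mg).
Take 2 servings of orange: uses 154 kcal, +136.0 mg vitamin C (running total 198.0 mg).
Take 2 servings of carrots: uses 68 kcal, +12.0 mg vitamin C (running total 210.0 mg).
Take 0.1284 servings of banana: uses 14 kcal, +1.3 mg vitamin C (running total 211.3 mg).
Greedy by best ratio exhausts the calories allowance optimally: 211.3 mg.

211.3 mg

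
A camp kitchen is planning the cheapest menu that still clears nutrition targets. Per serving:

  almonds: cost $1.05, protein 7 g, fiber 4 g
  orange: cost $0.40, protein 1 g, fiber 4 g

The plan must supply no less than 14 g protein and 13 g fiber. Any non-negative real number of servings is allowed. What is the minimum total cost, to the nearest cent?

Check every corner: each single food scaled to meet both minima, and each pair solved so both constraints bind.
almonds only: max(14/7, 13/4) = 3.25 servings → $3.41.
orange only: max(14/1, 13/4) = 14 servings → $5.60.
almonds + orange with both tight: 1.792 servings and 1.458 servings → $2.46.
The minimum over all feasible corners is $2.46.

$2.46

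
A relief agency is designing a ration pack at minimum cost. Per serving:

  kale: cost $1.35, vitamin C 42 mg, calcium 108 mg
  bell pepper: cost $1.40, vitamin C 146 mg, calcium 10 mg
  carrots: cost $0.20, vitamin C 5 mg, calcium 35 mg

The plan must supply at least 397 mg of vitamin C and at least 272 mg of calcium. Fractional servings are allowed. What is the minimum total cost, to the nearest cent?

Two binding constraints pin down two serving amounts, so the optimal mix uses at most two foods. The candidates are each food alone (scaled to the tighter of vitamin C/calcium) and each pair with both constraints tight.
kale only: max(397/42, 272/108) = 9.452 servings → $12.76.
bell pepper only: max(397/146, 272/10) = 27.2 servings → $38.08.
carrots only: max(397/5, 272/35) = 79.4 servings → $15.88.
kale + bell pepper with both tight: 2.329 servings and 2.049 servings → $6.01.
kale + carrots: the both-tight solution has a negative serving — not a feasible corner.
bell pepper + carrots with both tight: 2.477 servings and 7.064 servings → $4.88.
So the least-cost plan costs $4.88.

$4.88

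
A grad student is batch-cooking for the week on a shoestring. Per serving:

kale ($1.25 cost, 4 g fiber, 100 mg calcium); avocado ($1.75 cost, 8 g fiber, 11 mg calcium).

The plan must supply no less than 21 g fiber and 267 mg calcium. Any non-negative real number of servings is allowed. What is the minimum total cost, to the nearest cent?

$5.54

With two linear requirements the optimum uses one or two foods; enumerate the corners.
kale only: max(21/4, 267/100) = 5.25 servings → $6.56.
avocado only: max(21/8, 267/11) = 24.27 servings → $42.48.
kale + avocado with both tight: 2.52 servings and 1.365 servings → $5.54.
So the least-cost plan costs $5.54.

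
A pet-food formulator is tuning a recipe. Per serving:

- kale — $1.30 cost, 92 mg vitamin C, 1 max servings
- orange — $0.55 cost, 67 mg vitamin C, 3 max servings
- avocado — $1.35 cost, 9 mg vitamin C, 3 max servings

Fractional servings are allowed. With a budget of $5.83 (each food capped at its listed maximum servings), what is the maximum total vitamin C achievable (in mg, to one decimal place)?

Vitamin C per dollar: orange 121.8, kale 70.77, avocado 6.667.
Take 3 servings of orange: spends $1.65, +201.0 mg vitamin C (running total 201.0 mg).
Take 1 serving of kale: spends $1.30, +92.0 mg vitamin C (running total 293.0 mg).
Take 2.133 servings of avocado: spends $2.88, +19.2 mg vitamin C (running total 312.2 mg).
Filling greedily by vitamin C-per-dollar is optimal for one linear limit, giving 312.2 mg.

312.2 mg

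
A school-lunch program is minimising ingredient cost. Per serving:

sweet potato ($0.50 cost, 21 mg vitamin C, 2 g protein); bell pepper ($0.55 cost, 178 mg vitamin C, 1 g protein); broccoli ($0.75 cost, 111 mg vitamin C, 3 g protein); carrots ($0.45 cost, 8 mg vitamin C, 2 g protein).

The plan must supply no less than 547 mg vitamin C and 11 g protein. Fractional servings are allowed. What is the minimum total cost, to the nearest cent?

$3.05

A basic optimal solution has at most two foods positive. Try each food alone and each pair with both targets met exactly.
sweet potato only: max(547/21, 11/2) = 26.05 servings → $13.02.
bell pepper only: max(547/178, 11/1) = 11 servings → $6.05.
broccoli only: max(547/111, 11/3) = 4.928 servings → $3.70.
carrots only: max(547/8, 11/2) = 68.38 servings → $30.77.
sweet potato + bell pepper with both tight: 4.212 servings and 2.576 servings → $3.52.
sweet potato + broccoli: the both-tight solution has a negative serving — not a feasible corner.
sweet potato + carrots: intersection lies outside the first quadrant.
bell pepper + broccoli with both tight: 0.9929 servings and 3.336 servings → $3.05.
bell pepper + carrots with both tight: 2.891 servings and 4.055 servings → $3.41.
broccoli + carrots: the both-tight solution has a negative serving — not a feasible corner.
Cheapest feasible corner: $3.05.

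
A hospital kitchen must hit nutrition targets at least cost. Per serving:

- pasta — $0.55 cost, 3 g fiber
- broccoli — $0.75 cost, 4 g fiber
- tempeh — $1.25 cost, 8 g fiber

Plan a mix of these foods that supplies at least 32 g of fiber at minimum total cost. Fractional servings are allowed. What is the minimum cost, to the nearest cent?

$5.00

Cost per g of fiber: tempeh $0.1562, pasta $0.1833, broccoli $0.1875.
With no serving limits, use only tempeh: 32 g / 8 g = 4 servings × $1.25 = $5.00.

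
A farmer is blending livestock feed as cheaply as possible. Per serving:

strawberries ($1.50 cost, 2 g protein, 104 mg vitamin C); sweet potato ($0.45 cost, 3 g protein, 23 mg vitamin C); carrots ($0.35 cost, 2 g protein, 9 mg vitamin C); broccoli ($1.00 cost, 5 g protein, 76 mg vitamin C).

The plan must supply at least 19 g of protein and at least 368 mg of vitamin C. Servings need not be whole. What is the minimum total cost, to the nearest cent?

Two binding constraints pin down two serving amounts, so the optimal mix uses at most two foods. The candidates are each food alone (scaled to the tighter of protein/vitamin C) and each pair with both constraints tight.
strawberries only: max(19/2, 368/104) = 9.5 servings → $14.25.
sweet potato only: max(19/3, 368/23) = 16 servings → $7.20.
carrots only: max(19/2, 368/9) = 40.89 servings → $14.31.
broccoli only: max(19/5, 368/76) = 4.842 servings → $4.84.
strawberries + sweet potato with both tight: 2.508 servings and 4.662 servings → $5.86.
strawberries + carrots with both tight: 2.974 servings and 6.526 servings → $6.74.
strawberries + broccoli with both tight: 1.076 servings and 3.37 servings → $4.98.
sweet potato + carrots with both targets exact would need a negative amount; discard.
sweet potato + broccoli: intersection lies outside the first quadrant.
carrots + broccoli: the both-tight solution has a negative serving — not a feasible corner.
Cheapest feasible corner: $4.84.

$4.84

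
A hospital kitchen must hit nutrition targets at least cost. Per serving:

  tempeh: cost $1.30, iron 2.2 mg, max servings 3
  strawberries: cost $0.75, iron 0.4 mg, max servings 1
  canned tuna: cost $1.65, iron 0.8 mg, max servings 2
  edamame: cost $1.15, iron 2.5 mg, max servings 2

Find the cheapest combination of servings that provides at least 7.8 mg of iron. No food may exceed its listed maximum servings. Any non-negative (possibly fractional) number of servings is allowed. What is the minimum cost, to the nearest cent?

Cost per mg of iron: edamame $0.4600, tempeh $0.5909, strawberries $1.8750, canned tuna $2.0625.
Take 2 servings of edamame: +5.0 mg iron for $2.30 (total $2.30, still need 2.8 mg).
Take 1.273 servings of tempeh: +2.8 mg iron for $1.65 (total $3.95, still need 0.0 mg).
Greedy by cheapest-per-mg is optimal for a single linear constraint, so the minimum cost is $3.95.

$3.95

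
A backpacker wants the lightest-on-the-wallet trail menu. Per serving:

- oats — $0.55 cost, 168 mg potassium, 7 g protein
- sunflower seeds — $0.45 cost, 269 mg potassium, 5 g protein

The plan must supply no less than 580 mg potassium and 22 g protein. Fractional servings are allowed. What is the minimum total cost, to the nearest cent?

$1.75

Check every corner: each single food scaled to meet both minima, and each pair solved so both constraints bind.
oats only: max(580/168, 22/7) = 3.452 servings → $1.90.
sunflower seeds only: max(580/269, 22/5) = 4.4 servings → $1.98.
oats + sunflower seeds with both tight: 2.894 servings and 0.349 servings → $1.75.
The minimum over all feasible corners is $1.75.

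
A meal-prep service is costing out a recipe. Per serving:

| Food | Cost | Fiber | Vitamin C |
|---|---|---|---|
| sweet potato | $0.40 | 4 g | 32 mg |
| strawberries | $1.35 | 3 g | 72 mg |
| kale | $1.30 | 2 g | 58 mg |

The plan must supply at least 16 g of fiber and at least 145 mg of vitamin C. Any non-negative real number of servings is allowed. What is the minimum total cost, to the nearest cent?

Two binding constraints pin down two serving amounts, so the optimal mix uses at most two foods. The candidates are each food alone (scaled to the tighter of fiber/vitamin C) and each pair with both constraints tight.
sweet potato only: max(16/4, 145/32) = 4.531 servings → $1.81.
strawberries only: max(16/3, 145/72) = 5.333 servings → $7.20.
kale only: max(16/2, 145/58) = 8 servings → $10.40.
sweet potato + strawberries with both tight: 3.734 servings and 0.3542 servings → $1.97.
sweet potato + kale with both tight: 3.798 servings and 0.4048 servings → $2.05.
strawberries + kale with both targets exact would need a negative amount; discard.
So the least-cost plan costs $1.81.

$1.81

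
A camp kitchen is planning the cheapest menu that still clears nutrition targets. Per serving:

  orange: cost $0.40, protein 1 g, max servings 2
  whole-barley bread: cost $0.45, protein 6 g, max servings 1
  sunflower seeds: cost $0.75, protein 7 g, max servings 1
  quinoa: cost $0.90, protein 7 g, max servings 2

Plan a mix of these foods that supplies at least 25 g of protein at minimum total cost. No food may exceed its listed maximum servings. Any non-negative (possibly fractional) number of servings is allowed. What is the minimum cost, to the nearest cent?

Cost per g of protein: whole-barley bread $0.0750, sunflower seeds $0.1071, quinoa $0.1286, orange $0.4000.
Take 1 serving of whole-barley bread: +6.0 g protein for $0.45 (total $0.45, still need 19.0 g).
Take 1 serving of sunflower seeds: +7.0 g protein for $0.75 (total $1.20, still need 12.0 g).
Take 1.714 servings of quinoa: +12.0 g protein for $1.54 (total $2.74, still need 0.0 g).
Filling from the cheapest source first is optimal under one linear minimum: $2.74.

$2.74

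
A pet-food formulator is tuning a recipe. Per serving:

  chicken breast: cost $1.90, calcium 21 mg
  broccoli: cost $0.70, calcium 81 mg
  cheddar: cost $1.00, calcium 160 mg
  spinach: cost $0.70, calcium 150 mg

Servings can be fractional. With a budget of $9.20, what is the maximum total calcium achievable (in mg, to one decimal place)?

1971.4 mg

Calcium per dollar: spinach 214.3, cheddar 160, broccoli 115.7, chicken breast 11.05.
With no serving limits, spend the whole cost allowance on spinach: $9.20 / $0.70 × 150 mg = 1971.4 mg.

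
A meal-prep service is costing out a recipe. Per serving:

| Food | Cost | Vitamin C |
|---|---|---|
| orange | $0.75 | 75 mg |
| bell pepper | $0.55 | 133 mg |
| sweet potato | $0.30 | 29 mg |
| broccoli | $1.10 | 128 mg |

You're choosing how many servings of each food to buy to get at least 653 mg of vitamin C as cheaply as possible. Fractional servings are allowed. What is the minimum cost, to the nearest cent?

$2.70

Cost per mg of vitamin C: bell pepper $0.0041, broccoli $0.0086, orange $0.0100, sweet potato $0.0103.
With no serving limits, use only bell pepper: 653 mg / 133 mg = 4.91 servings × $0.55 = $2.70.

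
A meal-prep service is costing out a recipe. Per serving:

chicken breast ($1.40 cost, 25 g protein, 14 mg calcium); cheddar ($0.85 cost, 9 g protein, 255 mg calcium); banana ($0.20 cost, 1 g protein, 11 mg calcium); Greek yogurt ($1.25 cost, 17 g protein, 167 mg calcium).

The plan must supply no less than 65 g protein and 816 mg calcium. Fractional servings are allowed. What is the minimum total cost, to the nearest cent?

chicken breast only: max(65/25, 816/14) = 58.29 servings → $81.60.
cheddar only: max(65/9, 816/255) = 7.222 servings → $6.14.
banana only: max(65/1, 816/11) = 74.18 servings → $14.84.
Greek yogurt only: max(65/17, 816/167) = 4.886 servings → $6.11.
chicken breast + cheddar with both tight: 1.477 servings and 3.119 servings → $4.72.
chicken breast + banana: the both-tight solution has a negative serving — not a feasible corner.
chicken breast + Greek yogurt with both targets exact would need a negative amount; discard.
cheddar + banana with both tight: 0.6474 servings and 59.17 servings → $12.38.
cheddar + Greek yogurt with both tight: 1.065 servings and 3.26 servings → $4.98.
banana + Greek yogurt: intersection lies outside the first quadrant.
Cheapest feasible corner: $4.72.

$4.72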